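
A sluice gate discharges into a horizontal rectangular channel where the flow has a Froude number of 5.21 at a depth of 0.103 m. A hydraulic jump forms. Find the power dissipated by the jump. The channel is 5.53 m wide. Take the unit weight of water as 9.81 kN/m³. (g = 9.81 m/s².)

P = 22.3 kW

Fr₁ = 5.21 (given).
Conjugate-depth relation: y₂/y₁ = ½[√(1 + 8Fr₁²) − 1] = ½[√218.2 − 1] = 6.88.
y₂ = 6.88 × 0.103 = 0.709 m.
V₁ = Fr₁·√(g·y₁) = 5.21×√(9.81×0.103) = 5.24 m/s; q = V₁·y₁ = 0.539 m²/s. V₂ = q/y₂ = 0.539/0.709 = 0.761 m/s. E₁ = y₁ + V₁²/2g = 1.50 m; E₂ = y₂ + V₂²/2g = 0.739 m. ΔE = E₁ − E₂ = 0.762 m.
Q = q·b = 0.539 × 5.53 = 2.98 m³/s. P = γ·Q·ΔE = 9.81 × 2.98 × 0.762 = 22.3 kW.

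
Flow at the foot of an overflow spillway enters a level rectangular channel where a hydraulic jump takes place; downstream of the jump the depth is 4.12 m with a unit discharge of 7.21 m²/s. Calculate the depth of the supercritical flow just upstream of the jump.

y₁ = 0.551 m

V₂ = q/y₂ = 7.21/4.12 = 1.75 m/s; Fr₂ = V₂/√(g·y₂) = 0.275.
From the momentum equation (using Fr₂), y₁/y₂ = ½[√(1 + 8Fr₂²) − 1] = ½[√1.606 − 1] = 0.134.
y₁ = 0.134 × 4.12 = 0.551 m.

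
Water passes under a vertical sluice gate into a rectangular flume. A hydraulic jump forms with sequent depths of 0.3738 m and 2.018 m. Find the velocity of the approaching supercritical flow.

For a rectangular channel the momentum equation gives q² = ½·g·y₁·y₂·(y₁ + y₂) = ½×9.81×0.3738×2.018×2.392 = 8.850.
q = √8.850 = 2.975 m²/s.
V₁ = q/y₁ = 2.975/0.3738 = 7.958 m/s.

V₁ = 7.958 m/s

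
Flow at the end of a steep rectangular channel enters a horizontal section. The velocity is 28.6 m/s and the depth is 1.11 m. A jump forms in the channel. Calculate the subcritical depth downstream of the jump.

Fr₁ = V₁/√(g·y₁) = 28.6/√(9.81×1.11) = 8.67.
From the momentum equation for a rectangular channel, y₂/y₁ = ½[√(1 + 8Fr₁²) − 1] = ½[√601.9 − 1] = 11.8.
y₂ = 11.8 × 1.11 = 13.1 m.

y₂ = 13.1 m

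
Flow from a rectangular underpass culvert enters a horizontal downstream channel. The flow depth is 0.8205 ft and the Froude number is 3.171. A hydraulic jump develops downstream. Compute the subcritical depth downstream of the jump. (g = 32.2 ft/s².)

y₂ = 3.292 ft

Fr₁ = 3.171 (given).
By Bélanger, y₂/y₁ = ½[√(1 + 8Fr₁²) − 1] = ½[√81.442 − 1] = 4.012.
y₂ = 4.012 × 0.8205 = 3.292 ft.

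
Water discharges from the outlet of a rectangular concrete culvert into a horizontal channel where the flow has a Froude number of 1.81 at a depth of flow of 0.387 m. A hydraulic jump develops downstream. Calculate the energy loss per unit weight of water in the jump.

ΔE = 0.0624 m

Fr₁ = 1.81 (given).
From the momentum equation for a rectangular channel, y₂/y₁ = ½[√(1 + 8Fr₁²) − 1] = ½[√27.21 − 1] = 2.11.
y₂ = 2.11 × 0.387 = 0.816 m.
V₁ = Fr₁·√(g·y₁) = 1.81×√(9.81×0.387) = 3.53 m/s; q = V₁·y₁ = 1.36 m²/s. V₂ = q/y₂ = 1.36/0.816 = 1.67 m/s. E₁ = y₁ + V₁²/2g = 1.02 m; E₂ = y₂ + V₂²/2g = 0.958 m. ΔE = E₁ − E₂ = 0.0624 m.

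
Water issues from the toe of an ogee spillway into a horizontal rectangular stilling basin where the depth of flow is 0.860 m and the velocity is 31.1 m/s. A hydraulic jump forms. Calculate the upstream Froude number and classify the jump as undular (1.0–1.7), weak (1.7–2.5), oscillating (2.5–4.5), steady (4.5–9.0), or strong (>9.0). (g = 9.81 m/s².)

Fr₁ = V₁/√(g·y₁) = 31.1/√(9.81×0.860) = 10.7.
Fr₁ = 10.7 lies in the strong range.

Fr₁ = 10.7; strong jump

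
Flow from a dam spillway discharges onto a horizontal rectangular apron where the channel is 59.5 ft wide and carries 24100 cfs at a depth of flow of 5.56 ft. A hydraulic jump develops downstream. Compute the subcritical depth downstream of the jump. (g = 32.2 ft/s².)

y₂ = 40.1 ft

q = Q/b = 24100/59.5 = 405 ft²/s; V₁ = q/y₁ = 72.8 ft/s. Fr₁ = V₁/√(g·y₁) = 5.44.
By Bélanger, y₂/y₁ = ½[√(1 + 8Fr₁²) − 1] = ½[√238.1 − 1] = 7.22.
y₂ = 7.22 × 5.56 = 40.1 ft.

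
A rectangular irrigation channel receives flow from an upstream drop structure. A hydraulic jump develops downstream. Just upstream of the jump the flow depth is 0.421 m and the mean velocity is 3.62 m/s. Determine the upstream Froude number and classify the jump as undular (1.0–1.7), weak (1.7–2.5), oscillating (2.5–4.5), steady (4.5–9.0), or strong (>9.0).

Fr₁ = V₁/√(g·y₁) = 3.62/√(9.81×0.421) = 1.78.
Fr₁ = 1.78 lies in the weak range.

Fr₁ = 1.78; weak jump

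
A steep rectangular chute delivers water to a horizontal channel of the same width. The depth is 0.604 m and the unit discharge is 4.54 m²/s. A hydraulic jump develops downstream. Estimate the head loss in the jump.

ΔE = 0.941 m

V₁ = q/y₁ = 4.54/0.604 = 7.52 m/s. Fr₁ = V₁/√(g·y₁) = 7.52/√(9.81×0.604) = 3.09.
Sequent-depth ratio: y₂/y₁ = ½[√(1 + 8Fr₁²) − 1] = ½[√77.28 − 1] = 3.90.
y₂ = 3.90 × 0.604 = 2.35 m.
Head loss: ΔE = (y₂ − y₁)³/(4y₁y₂) = (2.35 − 0.604)³/(4×0.604×2.35) = 5.35/5.68 = 0.941 m.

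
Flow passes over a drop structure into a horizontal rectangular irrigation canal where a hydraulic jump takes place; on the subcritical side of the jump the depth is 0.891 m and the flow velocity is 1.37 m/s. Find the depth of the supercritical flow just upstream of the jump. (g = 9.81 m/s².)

y₁ = 0.289 m

Fr₂ = V₂/√(g·y₂) = 1.37/√(9.81×0.891) = 0.463.
The Bélanger relation is symmetric: y₁/y₂ = ½[√(1 + 8Fr₂²) − 1] = ½[√2.718 − 1] = 0.324.
y₁ = 0.324 × 0.891 = 0.289 m.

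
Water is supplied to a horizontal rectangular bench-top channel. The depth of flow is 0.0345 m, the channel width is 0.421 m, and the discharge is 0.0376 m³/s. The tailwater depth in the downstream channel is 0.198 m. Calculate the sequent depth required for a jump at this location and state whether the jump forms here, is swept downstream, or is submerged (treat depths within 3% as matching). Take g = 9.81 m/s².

q = Q/b = 0.0376/0.421 = 0.0893 m²/s; V₁ = q/y₁ = 2.59 m/s. Fr₁ = V₁/√(g·y₁) = 4.45.
Sequent-depth ratio: y₂/y₁ = ½[√(1 + 8Fr₁²) − 1] = ½[√159.4 − 1] = 5.81.
y₂ = 5.81 × 0.0345 = 0.201 m.
Tailwater y_tw = 0.198 m: y_tw ≈ y₂, so the jump forms here.

y₂ = 0.201 m; the jump forms here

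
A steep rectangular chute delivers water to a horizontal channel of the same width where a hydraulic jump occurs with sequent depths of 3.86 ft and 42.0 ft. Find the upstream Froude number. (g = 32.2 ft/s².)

Fr₁ = 8.04

For a rectangular channel the momentum equation gives q² = ½·g·y₁·y₂·(y₁ + y₂) = ½×32.2×3.86×42.0×45.9 = 119701.
q = √119701 = 346 ft²/s.
V₁ = q/y₁ = 89.6 ft/s; Fr₁ = V₁/√(g·y₁) = 8.04.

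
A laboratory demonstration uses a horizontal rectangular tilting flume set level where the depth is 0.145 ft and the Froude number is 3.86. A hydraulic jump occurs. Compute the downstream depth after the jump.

y₂ = 0.722 ft

Fr₁ = 3.86 (given).
Bélanger equation: y₂/y₁ = ½[√(1 + 8Fr₁²) − 1] = ½[√120.2 − 1] = 4.98.
y₂ = 4.98 × 0.145 = 0.722 ft.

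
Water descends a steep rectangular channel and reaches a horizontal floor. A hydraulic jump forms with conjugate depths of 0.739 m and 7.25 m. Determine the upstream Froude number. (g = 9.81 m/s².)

For a rectangular channel the momentum equation gives q² = ½·g·y₁·y₂·(y₁ + y₂) = ½×9.81×0.739×7.25×7.99 = 210.
q = √210 = 14.5 m²/s.
V₁ = q/y₁ = 19.6 m/s; Fr₁ = V₁/√(g·y₁) = 7.28.

Fr₁ = 7.28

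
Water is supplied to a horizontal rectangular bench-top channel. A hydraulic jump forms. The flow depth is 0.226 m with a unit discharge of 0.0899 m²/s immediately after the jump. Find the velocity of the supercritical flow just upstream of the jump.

V₂ = q/y₂ = 0.0899/0.226 = 0.398 m/s; Fr₂ = V₂/√(g·y₂) = 0.267.
The Bélanger relation is symmetric: y₁/y₂ = ½[√(1 + 8Fr₂²) − 1] = ½[√1.571 − 1] = 0.127.
y₁ = 0.127 × 0.226 = 0.0286 m.
V₁ = q/y₁ = 0.0899/0.0286 = 3.14 m/s.

V₁ = 3.14 m/s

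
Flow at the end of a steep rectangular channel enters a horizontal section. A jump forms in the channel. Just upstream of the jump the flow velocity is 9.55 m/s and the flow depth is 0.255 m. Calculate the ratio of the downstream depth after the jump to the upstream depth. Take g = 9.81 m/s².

Fr₁ = V₁/√(g·y₁) = 9.55/√(9.81×0.255) = 6.04.
Conjugate-depth relation: y₂/y₁ = ½[√(1 + 8Fr₁²) − 1] = ½[√292.7 − 1] = 8.05.

y₂/y₁ = 8.05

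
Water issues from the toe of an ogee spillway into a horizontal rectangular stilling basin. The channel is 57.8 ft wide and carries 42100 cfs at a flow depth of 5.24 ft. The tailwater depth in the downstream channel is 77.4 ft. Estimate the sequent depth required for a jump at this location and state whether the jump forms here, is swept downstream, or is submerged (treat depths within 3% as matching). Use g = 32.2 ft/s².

y₂ = 76.7 ft; the jump forms here

q = Q/b = 42100/57.8 = 728 ft²/s; V₁ = q/y₁ = 139 ft/s. Fr₁ = V₁/√(g·y₁) = 10.7.
From the momentum equation for a rectangular channel, y₂/y₁ = ½[√(1 + 8Fr₁²) − 1] = ½[√917.1 − 1] = 14.6.
y₂ = 14.6 × 5.24 = 76.7 ft.
Tailwater y_tw = 77.4 ft: y_tw ≈ y₂, so the jump forms here.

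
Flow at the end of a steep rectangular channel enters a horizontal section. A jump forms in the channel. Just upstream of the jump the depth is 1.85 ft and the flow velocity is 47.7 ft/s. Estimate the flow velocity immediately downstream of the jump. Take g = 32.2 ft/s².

V₂ = 5.78 ft/s

Fr₁ = V₁/√(g·y₁) = 47.7/√(32.2×1.85) = 6.18.
By Bélanger, y₂/y₁ = ½[√(1 + 8Fr₁²) − 1] = ½[√306.6 − 1] = 8.25.
y₂ = 8.25 × 1.85 = 15.3 ft.
q = V₁·y₁ = 47.7 × 1.85 = 88.2 ft²/s.
V₂ = q/y₂ = 88.2/15.3 = 5.78 ft/s.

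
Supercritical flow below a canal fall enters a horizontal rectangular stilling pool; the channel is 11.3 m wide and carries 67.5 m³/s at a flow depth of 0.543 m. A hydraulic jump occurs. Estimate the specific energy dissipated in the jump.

ΔE = 3.15 m

q = Q/b = 67.5/11.3 = 5.97 m²/s; V₁ = q/y₁ = 11.0 m/s. Fr₁ = V₁/√(g·y₁) = 4.77.
Sequent-depth ratio: y₂/y₁ = ½[√(1 + 8Fr₁²) − 1] = ½[√182.7 − 1] = 6.26.
y₂ = 6.26 × 0.543 = 3.40 m.
Head loss: ΔE = (y₂ − y₁)³/(4y₁y₂) = (3.40 − 0.543)³/(4×0.543×3.40) = 23.3/7.38 = 3.15 m.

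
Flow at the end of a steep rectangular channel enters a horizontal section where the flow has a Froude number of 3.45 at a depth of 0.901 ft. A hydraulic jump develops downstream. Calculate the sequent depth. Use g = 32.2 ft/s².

Fr₁ = 3.45 (given).
By Bélanger, y₂/y₁ = ½[√(1 + 8Fr₁²) − 1] = ½[√96.22 − 1] = 4.40.
y₂ = 4.40 × 0.901 = 3.97 ft.

y₂ = 3.97 ft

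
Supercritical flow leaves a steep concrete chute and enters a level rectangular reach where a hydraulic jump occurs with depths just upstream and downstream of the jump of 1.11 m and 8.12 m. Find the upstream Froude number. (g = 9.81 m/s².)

Fr₁ = 5.51

For a rectangular channel the momentum equation gives q² = ½·g·y₁·y₂·(y₁ + y₂) = ½×9.81×1.11×8.12×9.23 = 408.
q = √408 = 20.2 m²/s.
V₁ = q/y₁ = 18.2 m/s; Fr₁ = V₁/√(g·y₁) = 5.51.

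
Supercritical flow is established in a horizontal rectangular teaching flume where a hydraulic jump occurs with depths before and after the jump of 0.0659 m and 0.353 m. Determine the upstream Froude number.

Fr₁ = 4.13

For a rectangular channel the momentum equation gives q² = ½·g·y₁·y₂·(y₁ + y₂) = ½×9.81×0.0659×0.353×0.419 = 0.0478.
q = √0.0478 = 0.219 m²/s.
V₁ = q/y₁ = 3.32 m/s; Fr₁ = V₁/√(g·y₁) = 4.13.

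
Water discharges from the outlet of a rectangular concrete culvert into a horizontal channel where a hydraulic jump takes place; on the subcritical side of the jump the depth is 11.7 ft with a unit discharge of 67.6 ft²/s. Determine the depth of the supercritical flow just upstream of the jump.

V₂ = q/y₂ = 67.6/11.7 = 5.78 ft/s; Fr₂ = V₂/√(g·y₂) = 0.298.
Applying the sequent-depth relation in reverse, y₁/y₂ = ½[√(1 + 8Fr₂²) − 1] = ½[√1.709 − 1] = 0.154.
y₁ = 0.154 × 11.7 = 1.80 ft.

y₁ = 1.80 ft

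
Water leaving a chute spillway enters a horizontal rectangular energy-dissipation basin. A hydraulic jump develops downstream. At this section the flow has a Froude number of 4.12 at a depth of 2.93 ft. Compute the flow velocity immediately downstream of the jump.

V₂ = 7.48 ft/s

Fr₁ = 4.12 (given).
By Bélanger, y₂/y₁ = ½[√(1 + 8Fr₁²) − 1] = ½[√136.8 − 1] = 5.35.
y₂ = 5.35 × 2.93 = 15.7 ft.
V₁ = Fr₁·√(g·y₁) = 4.12×√(32.2×2.93) = 40.0 ft/s; q = V₁·y₁ = 117 ft²/s.
V₂ = q/y₂ = 117/15.7 = 7.48 ft/s.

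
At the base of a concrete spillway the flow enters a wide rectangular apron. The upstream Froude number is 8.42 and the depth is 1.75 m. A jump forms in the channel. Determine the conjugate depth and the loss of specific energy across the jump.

Fr₁ = 8.42 (given).
Conjugate-depth relation: y₂/y₁ = ½[√(1 + 8Fr₁²) − 1] = ½[√568.2 − 1] = 11.4.
y₂ = 11.4 × 1.75 = 20.0 m.
V₁ = Fr₁·√(g·y₁) = 8.42×√(9.81×1.75) = 34.9 m/s; q = V₁·y₁ = 61.1 m²/s. V₂ = q/y₂ = 61.1/20.0 = 3.06 m/s. E₁ = y₁ + V₁²/2g = 63.8 m; E₂ = y₂ + V₂²/2g = 20.5 m. ΔE = E₁ − E₂ = 43.3 m.

y₂ = 20.0 m; ΔE = 43.3 m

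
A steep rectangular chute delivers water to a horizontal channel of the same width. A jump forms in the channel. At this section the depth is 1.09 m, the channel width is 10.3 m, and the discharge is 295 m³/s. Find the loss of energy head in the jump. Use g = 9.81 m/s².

ΔE = 24.1 m

q = Q/b = 295/10.3 = 28.6 m²/s; V₁ = q/y₁ = 26.3 m/s. Fr₁ = V₁/√(g·y₁) = 8.04.
From the momentum equation for a rectangular channel, y₂/y₁ = ½[√(1 + 8Fr₁²) − 1] = ½[√517.5 − 1] = 10.9.
y₂ = 10.9 × 1.09 = 11.9 m.
Head loss: ΔE = (y₂ − y₁)³/(4y₁y₂) = (11.9 − 1.09)³/(4×1.09×11.9) = 1247/51.7 = 24.1 m.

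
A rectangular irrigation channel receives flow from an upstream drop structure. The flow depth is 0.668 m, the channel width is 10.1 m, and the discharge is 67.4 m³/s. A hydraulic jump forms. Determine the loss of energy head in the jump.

ΔE = 2.19 m

q = Q/b = 67.4/10.1 = 6.67 m²/s; V₁ = q/y₁ = 9.99 m/s. Fr₁ = V₁/√(g·y₁) = 3.90.
Bélanger equation: y₂/y₁ = ½[√(1 + 8Fr₁²) − 1] = ½[√122.8 − 1] = 5.04.
y₂ = 5.04 × 0.668 = 3.37 m.
Head loss: ΔE = (y₂ − y₁)³/(4y₁y₂) = (3.37 − 0.668)³/(4×0.668×3.37) = 19.7/9.00 = 2.19 m.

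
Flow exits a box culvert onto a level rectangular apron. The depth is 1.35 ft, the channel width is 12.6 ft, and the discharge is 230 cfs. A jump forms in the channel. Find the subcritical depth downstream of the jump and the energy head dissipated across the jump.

q = Q/b = 230/12.6 = 18.3 ft²/s; V₁ = q/y₁ = 13.5 ft/s. Fr₁ = V₁/√(g·y₁) = 2.05.
Conjugate-depth relation: y₂/y₁ = ½[√(1 + 8Fr₁²) − 1] = ½[√34.65 − 1] = 2.44.
y₂ = 2.44 × 1.35 = 3.30 ft.
Head loss: ΔE = (y₂ − y₁)³/(4y₁y₂) = (3.30 − 1.35)³/(4×1.35×3.30) = 7.39/17.8 = 0.415 ft.

y₂ = 3.30 ft; ΔE = 0.415 ft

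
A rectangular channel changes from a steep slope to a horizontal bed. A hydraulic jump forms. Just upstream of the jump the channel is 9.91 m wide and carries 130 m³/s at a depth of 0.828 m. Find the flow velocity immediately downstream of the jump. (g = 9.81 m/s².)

q = Q/b = 130/9.91 = 13.1 m²/s; V₁ = q/y₁ = 15.8 m/s. Fr₁ = V₁/√(g·y₁) = 5.56.
Bélanger equation: y₂/y₁ = ½[√(1 + 8Fr₁²) − 1] = ½[√248.2 − 1] = 7.38.
y₂ = 7.38 × 0.828 = 6.11 m.
V₂ = q/y₂ = 13.1/6.11 = 2.15 m/s.

V₂ = 2.15 m/s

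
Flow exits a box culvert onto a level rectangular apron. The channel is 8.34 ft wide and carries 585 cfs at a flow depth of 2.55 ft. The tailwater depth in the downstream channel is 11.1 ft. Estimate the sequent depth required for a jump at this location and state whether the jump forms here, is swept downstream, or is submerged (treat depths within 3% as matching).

y₂ = 9.75 ft; the jump is submerged

q = Q/b = 585/8.34 = 70.1 ft²/s; V₁ = q/y₁ = 27.5 ft/s. Fr₁ = V₁/√(g·y₁) = 3.04.
Sequent-depth ratio: y₂/y₁ = ½[√(1 + 8Fr₁²) − 1] = ½[√74.72 − 1] = 3.82.
y₂ = 3.82 × 2.55 = 9.75 ft.
Tailwater y_tw = 11.1 ft: y_tw > y₂, so the jump is submerged.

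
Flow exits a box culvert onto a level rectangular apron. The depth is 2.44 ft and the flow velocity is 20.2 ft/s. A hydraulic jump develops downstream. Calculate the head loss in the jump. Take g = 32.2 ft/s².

ΔE = 1.21 ft

Fr₁ = V₁/√(g·y₁) = 20.2/√(32.2×2.44) = 2.28.
Sequent-depth ratio: y₂/y₁ = ½[√(1 + 8Fr₁²) − 1] = ½[√42.55 − 1] = 2.76.
y₂ = 2.76 × 2.44 = 6.74 ft.
Head loss: ΔE = (y₂ − y₁)³/(4y₁y₂) = (6.74 − 2.44)³/(4×2.44×6.74) = 79.4/65.8 = 1.21 ft.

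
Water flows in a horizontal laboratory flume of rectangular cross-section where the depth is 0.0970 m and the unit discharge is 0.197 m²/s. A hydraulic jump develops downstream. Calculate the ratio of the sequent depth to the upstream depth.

V₁ = q/y₁ = 0.197/0.0970 = 2.03 m/s. Fr₁ = V₁/√(g·y₁) = 2.03/√(9.81×0.0970) = 2.08.
By Bélanger, y₂/y₁ = ½[√(1 + 8Fr₁²) − 1] = ½[√35.68 − 1] = 2.49.

y₂/y₁ = 2.49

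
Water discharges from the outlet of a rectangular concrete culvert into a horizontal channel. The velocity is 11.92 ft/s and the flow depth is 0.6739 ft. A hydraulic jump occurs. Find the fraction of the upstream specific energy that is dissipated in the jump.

Fr₁ = V₁/√(g·y₁) = 11.92/√(32.2×0.6739) = 2.559.
Sequent-depth ratio: y₂/y₁ = ½[√(1 + 8Fr₁²) − 1] = ½[√53.383 − 1] = 3.153.
y₂ = 3.153 × 0.6739 = 2.125 ft.
E₁ = y₁ + V₁²/2g = 2.880 ft. ΔE = (y₂ − y₁)³/(4y₁y₂) = 0.5334 ft. ΔE/E₁ = 0.5334/2.880 = 0.185.

ΔE/E₁ = 0.185 (18.5%)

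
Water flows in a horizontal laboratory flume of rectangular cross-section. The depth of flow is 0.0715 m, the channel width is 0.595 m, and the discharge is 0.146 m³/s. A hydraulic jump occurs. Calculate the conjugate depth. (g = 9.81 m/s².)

q = Q/b = 0.146/0.595 = 0.245 m²/s; V₁ = q/y₁ = 3.43 m/s. Fr₁ = V₁/√(g·y₁) = 4.10.
Bélanger equation: y₂/y₁ = ½[√(1 + 8Fr₁²) − 1] = ½[√135.3 − 1] = 5.32.
y₂ = 5.32 × 0.0715 = 0.380 m.

y₂ = 0.380 m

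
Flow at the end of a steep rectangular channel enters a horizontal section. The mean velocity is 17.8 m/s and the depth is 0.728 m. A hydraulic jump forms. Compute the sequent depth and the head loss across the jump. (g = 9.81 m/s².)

y₂ = 6.50 m; ΔE = 10.2 m

Fr₁ = V₁/√(g·y₁) = 17.8/√(9.81×0.728) = 6.66.
Conjugate-depth relation: y₂/y₁ = ½[√(1 + 8Fr₁²) − 1] = ½[√355.9 − 1] = 8.93.
y₂ = 8.93 × 0.728 = 6.50 m.
q = V₁·y₁ = 17.8 × 0.728 = 13.0 m²/s. V₂ = q/y₂ = 13.0/6.50 = 1.99 m/s. E₁ = y₁ + V₁²/2g = 16.9 m; E₂ = y₂ + V₂²/2g = 6.71 m. ΔE = E₁ − E₂ = 10.2 m.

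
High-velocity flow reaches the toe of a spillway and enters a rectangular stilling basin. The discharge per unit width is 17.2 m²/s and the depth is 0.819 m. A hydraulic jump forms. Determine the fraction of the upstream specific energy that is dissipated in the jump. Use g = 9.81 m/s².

ΔE/E₁ = 0.639 (63.9%)

V₁ = q/y₁ = 17.2/0.819 = 21.0 m/s. Fr₁ = V₁/√(g·y₁) = 21.0/√(9.81×0.819) = 7.41.
From the momentum equation for a rectangular channel, y₂/y₁ = ½[√(1 + 8Fr₁²) − 1] = ½[√440.2 − 1] = 9.99.
y₂ = 9.99 × 0.819 = 8.18 m.
E₁ = y₁ + V₁²/2g = 23.3 m. ΔE = (y₂ − y₁)³/(4y₁y₂) = 14.9 m. ΔE/E₁ = 14.9/23.3 = 0.639.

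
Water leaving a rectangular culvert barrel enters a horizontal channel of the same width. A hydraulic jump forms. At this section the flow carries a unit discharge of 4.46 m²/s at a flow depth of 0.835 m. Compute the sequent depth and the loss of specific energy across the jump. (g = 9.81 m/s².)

V₁ = q/y₁ = 4.46/0.835 = 5.34 m/s. Fr₁ = V₁/√(g·y₁) = 5.34/√(9.81×0.835) = 1.87.
From the momentum equation for a rectangular channel, y₂/y₁ = ½[√(1 + 8Fr₁²) − 1] = ½[√28.86 − 1] = 2.19.
y₂ = 2.19 × 0.835 = 1.83 m.
Head loss: ΔE = (y₂ − y₁)³/(4y₁y₂) = (1.83 − 0.835)³/(4×0.835×1.83) = 0.972/6.10 = 0.159 m.

y₂ = 1.83 m; ΔE = 0.159 m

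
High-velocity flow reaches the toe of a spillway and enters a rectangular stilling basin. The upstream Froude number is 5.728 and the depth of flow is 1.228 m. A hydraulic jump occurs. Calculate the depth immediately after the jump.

Fr₁ = 5.728 (given).
Bélanger equation: y₂/y₁ = ½[√(1 + 8Fr₁²) − 1] = ½[√263.48 − 1] = 7.616.
y₂ = 7.616 × 1.228 = 9.352 m.

y₂ = 9.352 m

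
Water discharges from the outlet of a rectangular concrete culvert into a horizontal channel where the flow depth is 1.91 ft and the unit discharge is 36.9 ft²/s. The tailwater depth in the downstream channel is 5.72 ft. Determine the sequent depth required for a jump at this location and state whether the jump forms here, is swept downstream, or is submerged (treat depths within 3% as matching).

V₁ = q/y₁ = 36.9/1.91 = 19.3 ft/s. Fr₁ = V₁/√(g·y₁) = 19.3/√(32.2×1.91) = 2.46.
Bélanger equation: y₂/y₁ = ½[√(1 + 8Fr₁²) − 1] = ½[√49.55 − 1] = 3.02.
y₂ = 3.02 × 1.91 = 5.77 ft.
Tailwater y_tw = 5.72 ft: y_tw ≈ y₂, so the jump forms here.

y₂ = 5.77 ft; the jump forms here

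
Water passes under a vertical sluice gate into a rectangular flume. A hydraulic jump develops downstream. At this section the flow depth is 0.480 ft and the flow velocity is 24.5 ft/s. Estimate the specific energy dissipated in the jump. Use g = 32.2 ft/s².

ΔE = 5.67 ft

Fr₁ = V₁/√(g·y₁) = 24.5/√(32.2×0.480) = 6.23.
Bélanger equation: y₂/y₁ = ½[√(1 + 8Fr₁²) − 1] = ½[√311.7 − 1] = 8.33.
y₂ = 8.33 × 0.480 = 4.00 ft.
Head loss: ΔE = (y₂ − y₁)³/(4y₁y₂) = (4.00 − 0.480)³/(4×0.480×4.00) = 43.5/7.67 = 5.67 ft.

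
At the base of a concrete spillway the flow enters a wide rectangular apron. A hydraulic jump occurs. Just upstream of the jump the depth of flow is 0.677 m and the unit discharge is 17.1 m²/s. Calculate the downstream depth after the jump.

y₂ = 9.05 m

V₁ = q/y₁ = 17.1/0.677 = 25.3 m/s. Fr₁ = V₁/√(g·y₁) = 25.3/√(9.81×0.677) = 9.80.
Bélanger equation: y₂/y₁ = ½[√(1 + 8Fr₁²) − 1] = ½[√769.5 − 1] = 13.4.
y₂ = 13.4 × 0.677 = 9.05 m.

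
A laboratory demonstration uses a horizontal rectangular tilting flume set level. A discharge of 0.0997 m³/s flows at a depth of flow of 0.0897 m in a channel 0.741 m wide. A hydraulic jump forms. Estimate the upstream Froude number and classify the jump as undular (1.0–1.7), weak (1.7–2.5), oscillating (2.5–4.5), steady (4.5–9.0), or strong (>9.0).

Fr₁ = 1.60; undular jump

q = Q/b = 0.0997/0.741 = 0.135 m²/s; V₁ = q/y₁ = 1.50 m/s. Fr₁ = V₁/√(g·y₁) = 1.60.
Fr₁ = 1.60 lies in the undular range.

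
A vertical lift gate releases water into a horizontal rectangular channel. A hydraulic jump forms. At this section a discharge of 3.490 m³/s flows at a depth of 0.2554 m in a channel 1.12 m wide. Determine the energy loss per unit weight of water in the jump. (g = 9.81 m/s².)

q = Q/b = 3.490/1.12 = 3.116 m²/s; V₁ = q/y₁ = 12.20 m/s. Fr₁ = V₁/√(g·y₁) = 7.708.
By Bélanger, y₂/y₁ = ½[√(1 + 8Fr₁²) − 1] = ½[√476.31 − 1] = 10.41.
y₂ = 10.41 × 0.2554 = 2.659 m.
V₂ = q/y₂ = 3.116/2.659 = 1.172 m/s. E₁ = y₁ + V₁²/2g = 7.842 m; E₂ = y₂ + V₂²/2g = 2.729 m. ΔE = E₁ − E₂ = 5.113 m.

ΔE = 5.113 m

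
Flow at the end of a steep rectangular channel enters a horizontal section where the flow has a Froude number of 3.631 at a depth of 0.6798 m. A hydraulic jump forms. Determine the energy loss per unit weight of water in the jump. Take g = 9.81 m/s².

Fr₁ = 3.631 (given).
Conjugate-depth relation: y₂/y₁ = ½[√(1 + 8Fr₁²) − 1] = ½[√106.47 − 1] = 4.659.
y₂ = 4.659 × 0.6798 = 3.167 m.
V₁ = Fr₁·√(g·y₁) = 3.631×√(9.81×0.6798) = 9.377 m/s; q = V₁·y₁ = 6.374 m²/s. V₂ = q/y₂ = 6.374/3.167 = 2.012 m/s. E₁ = y₁ + V₁²/2g = 5.161 m; E₂ = y₂ + V₂²/2g = 3.374 m. ΔE = E₁ − E₂ = 1.787 m.

ΔE = 1.787 m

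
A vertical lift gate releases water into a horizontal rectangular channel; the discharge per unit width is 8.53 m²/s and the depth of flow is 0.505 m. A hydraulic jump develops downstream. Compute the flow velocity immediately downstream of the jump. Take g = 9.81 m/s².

V₂ = 1.65 m/s

V₁ = q/y₁ = 8.53/0.505 = 16.9 m/s. Fr₁ = V₁/√(g·y₁) = 16.9/√(9.81×0.505) = 7.59.
Sequent-depth ratio: y₂/y₁ = ½[√(1 + 8Fr₁²) − 1] = ½[√461.7 − 1] = 10.2.
y₂ = 10.2 × 0.505 = 5.17 m.
V₂ = q/y₂ = 8.53/5.17 = 1.65 m/s.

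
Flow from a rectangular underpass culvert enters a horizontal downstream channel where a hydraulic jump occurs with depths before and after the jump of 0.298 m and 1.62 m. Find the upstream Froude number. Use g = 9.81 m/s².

Fr₁ = 4.18

For a rectangular channel the momentum equation gives q² = ½·g·y₁·y₂·(y₁ + y₂) = ½×9.81×0.298×1.62×1.92 = 4.54.
q = √4.54 = 2.13 m²/s.
V₁ = q/y₁ = 7.15 m/s; Fr₁ = V₁/√(g·y₁) = 4.18.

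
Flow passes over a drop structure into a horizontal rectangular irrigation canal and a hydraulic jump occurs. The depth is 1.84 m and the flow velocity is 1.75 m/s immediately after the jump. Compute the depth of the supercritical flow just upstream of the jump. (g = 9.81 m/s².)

y₁ = 0.493 m

Fr₂ = V₂/√(g·y₂) = 1.75/√(9.81×1.84) = 0.412.
Since the conjugate-depth ratio holds either way, y₁/y₂ = ½[√(1 + 8Fr₂²) − 1] = ½[√2.357 − 1] = 0.268.
y₁ = 0.268 × 1.84 = 0.493 m.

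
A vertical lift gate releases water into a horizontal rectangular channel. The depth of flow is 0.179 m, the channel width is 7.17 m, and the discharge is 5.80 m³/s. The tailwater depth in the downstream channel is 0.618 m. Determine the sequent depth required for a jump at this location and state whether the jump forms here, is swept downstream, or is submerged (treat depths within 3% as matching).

q = Q/b = 5.80/7.17 = 0.809 m²/s; V₁ = q/y₁ = 4.52 m/s. Fr₁ = V₁/√(g·y₁) = 3.41.
Conjugate-depth relation: y₂/y₁ = ½[√(1 + 8Fr₁²) − 1] = ½[√94.04 − 1] = 4.35.
y₂ = 4.35 × 0.179 = 0.778 m.
Tailwater y_tw = 0.618 m: y_tw < y₂, so the jump is swept downstream.

y₂ = 0.778 m; the jump is swept downstream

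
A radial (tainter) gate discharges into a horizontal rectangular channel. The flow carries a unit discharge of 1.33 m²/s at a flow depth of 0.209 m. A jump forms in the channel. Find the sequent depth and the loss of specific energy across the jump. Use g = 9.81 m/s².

V₁ = q/y₁ = 1.33/0.209 = 6.36 m/s. Fr₁ = V₁/√(g·y₁) = 6.36/√(9.81×0.209) = 4.44.
From the momentum equation for a rectangular channel, y₂/y₁ = ½[√(1 + 8Fr₁²) − 1] = ½[√159.0 − 1] = 5.80.
y₂ = 5.80 × 0.209 = 1.21 m.
V₂ = q/y₂ = 1.33/1.21 = 1.10 m/s. E₁ = y₁ + V₁²/2g = 2.27 m; E₂ = y₂ + V₂²/2g = 1.27 m. ΔE = E₁ − E₂ = 0.999 m.

y₂ = 1.21 m; ΔE = 0.999 m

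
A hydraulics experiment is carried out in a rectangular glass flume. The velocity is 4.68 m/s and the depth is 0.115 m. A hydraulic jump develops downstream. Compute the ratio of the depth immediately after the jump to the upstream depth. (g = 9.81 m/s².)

y₂/y₁ = 5.75

Fr₁ = V₁/√(g·y₁) = 4.68/√(9.81×0.115) = 4.41.
Bélanger equation: y₂/y₁ = ½[√(1 + 8Fr₁²) − 1] = ½[√156.3 − 1] = 5.75.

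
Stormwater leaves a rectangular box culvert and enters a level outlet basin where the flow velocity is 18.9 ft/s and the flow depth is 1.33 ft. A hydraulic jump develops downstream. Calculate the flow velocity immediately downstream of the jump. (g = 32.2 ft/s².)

Fr₁ = V₁/√(g·y₁) = 18.9/√(32.2×1.33) = 2.89.
By Bélanger, y₂/y₁ = ½[√(1 + 8Fr₁²) − 1] = ½[√67.73 − 1] = 3.61.
y₂ = 3.61 × 1.33 = 4.81 ft.
q = V₁·y₁ = 18.9 × 1.33 = 25.1 ft²/s.
V₂ = q/y₂ = 25.1/4.81 = 5.23 ft/s.

V₂ = 5.23 ft/s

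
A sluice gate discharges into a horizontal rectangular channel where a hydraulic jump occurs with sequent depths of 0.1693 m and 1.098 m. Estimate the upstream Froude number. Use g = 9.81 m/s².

For a rectangular channel the momentum equation gives q² = ½·g·y₁·y₂·(y₁ + y₂) = ½×9.81×0.1693×1.098×1.267 = 1.156.
q = √1.156 = 1.075 m²/s.
V₁ = q/y₁ = 6.349 m/s; Fr₁ = V₁/√(g·y₁) = 4.927.

Fr₁ = 4.927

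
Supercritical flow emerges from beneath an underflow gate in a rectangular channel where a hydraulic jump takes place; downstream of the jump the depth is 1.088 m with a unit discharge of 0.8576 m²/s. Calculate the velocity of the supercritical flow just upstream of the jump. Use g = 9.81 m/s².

V₁ = 7.483 m/s

V₂ = q/y₂ = 0.8576/1.088 = 0.7882 m/s; Fr₂ = V₂/√(g·y₂) = 0.2413.
Since the conjugate-depth ratio holds either way, y₁/y₂ = ½[√(1 + 8Fr₂²) − 1] = ½[√1.4657 − 1] = 0.1053.
y₁ = 0.1053 × 1.088 = 0.1146 m.
V₁ = q/y₁ = 0.8576/0.1146 = 7.483 m/s.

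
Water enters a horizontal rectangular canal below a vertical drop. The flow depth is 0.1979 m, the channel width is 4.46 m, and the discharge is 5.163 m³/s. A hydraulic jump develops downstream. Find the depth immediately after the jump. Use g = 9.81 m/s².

y₂ = 1.080 m

q = Q/b = 5.163/4.46 = 1.158 m²/s; V₁ = q/y₁ = 5.850 m/s. Fr₁ = V₁/√(g·y₁) = 4.198.
By Bélanger, y₂/y₁ = ½[√(1 + 8Fr₁²) − 1] = ½[√142.00 − 1] = 5.458.
y₂ = 5.458 × 0.1979 = 1.080 m.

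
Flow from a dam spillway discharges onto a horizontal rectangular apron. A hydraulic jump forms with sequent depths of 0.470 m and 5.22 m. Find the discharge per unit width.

q = 8.27 m²/s

For a rectangular channel the momentum equation gives q² = ½·g·y₁·y₂·(y₁ + y₂) = ½×9.81×0.470×5.22×5.69 = 68.5.
q = √68.5 = 8.27 m²/s.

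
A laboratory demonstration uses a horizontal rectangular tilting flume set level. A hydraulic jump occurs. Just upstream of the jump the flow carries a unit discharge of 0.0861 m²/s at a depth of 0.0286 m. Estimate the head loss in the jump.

V₁ = q/y₁ = 0.0861/0.0286 = 3.01 m/s. Fr₁ = V₁/√(g·y₁) = 3.01/√(9.81×0.0286) = 5.68.
By Bélanger, y₂/y₁ = ½[√(1 + 8Fr₁²) − 1] = ½[√259.4 − 1] = 7.55.
y₂ = 7.55 × 0.0286 = 0.216 m.
V₂ = q/y₂ = 0.0861/0.216 = 0.399 m/s. E₁ = y₁ + V₁²/2g = 0.491 m; E₂ = y₂ + V₂²/2g = 0.224 m. ΔE = E₁ − E₂ = 0.266 m.

ΔE = 0.266 m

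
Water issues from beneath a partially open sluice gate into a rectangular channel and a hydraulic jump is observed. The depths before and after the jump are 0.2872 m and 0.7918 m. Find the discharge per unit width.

q = 1.097 m²/s

For a rectangular channel the momentum equation gives q² = ½·g·y₁·y₂·(y₁ + y₂) = ½×9.81×0.2872×0.7918×1.079 = 1.204.
q = √1.204 = 1.097 m²/s.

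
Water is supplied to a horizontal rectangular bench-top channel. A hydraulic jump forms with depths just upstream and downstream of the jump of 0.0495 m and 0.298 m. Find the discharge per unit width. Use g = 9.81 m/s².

q = 0.159 m²/s

For a rectangular channel the momentum equation gives q² = ½·g·y₁·y₂·(y₁ + y₂) = ½×9.81×0.0495×0.298×0.347 = 0.0251.
q = √0.0251 = 0.159 m²/s.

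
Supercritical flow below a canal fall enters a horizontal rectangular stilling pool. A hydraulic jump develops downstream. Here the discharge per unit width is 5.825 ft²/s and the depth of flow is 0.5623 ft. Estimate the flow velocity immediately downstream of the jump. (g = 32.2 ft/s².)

V₂ = 3.477 ft/s

V₁ = q/y₁ = 5.825/0.5623 = 10.36 ft/s. Fr₁ = V₁/√(g·y₁) = 10.36/√(32.2×0.5623) = 2.435.
By Bélanger, y₂/y₁ = ½[√(1 + 8Fr₁²) − 1] = ½[√48.416 − 1] = 2.979.
y₂ = 2.979 × 0.5623 = 1.675 ft.
V₂ = q/y₂ = 5.825/1.675 = 3.477 ft/s.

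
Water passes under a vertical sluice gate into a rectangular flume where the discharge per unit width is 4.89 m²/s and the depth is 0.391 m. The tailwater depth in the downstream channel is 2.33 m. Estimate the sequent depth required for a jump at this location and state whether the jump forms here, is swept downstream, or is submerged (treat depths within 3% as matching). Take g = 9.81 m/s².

y₂ = 3.34 m; the jump is swept downstream

V₁ = q/y₁ = 4.89/0.391 = 12.5 m/s. Fr₁ = V₁/√(g·y₁) = 12.5/√(9.81×0.391) = 6.39.
From the momentum equation for a rectangular channel, y₂/y₁ = ½[√(1 + 8Fr₁²) − 1] = ½[√327.2 − 1] = 8.54.
y₂ = 8.54 × 0.391 = 3.34 m.
Tailwater y_tw = 2.33 m: y_tw < y₂, so the jump is swept downstream.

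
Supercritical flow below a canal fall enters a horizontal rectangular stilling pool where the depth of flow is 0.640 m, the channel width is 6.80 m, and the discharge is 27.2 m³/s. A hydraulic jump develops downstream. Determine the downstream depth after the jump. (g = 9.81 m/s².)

y₂ = 1.96 m

q = Q/b = 27.2/6.80 = 4.00 m²/s; V₁ = q/y₁ = 6.25 m/s. Fr₁ = V₁/√(g·y₁) = 2.49.
Conjugate-depth relation: y₂/y₁ = ½[√(1 + 8Fr₁²) − 1] = ½[√50.77 − 1] = 3.06.
y₂ = 3.06 × 0.640 = 1.96 m.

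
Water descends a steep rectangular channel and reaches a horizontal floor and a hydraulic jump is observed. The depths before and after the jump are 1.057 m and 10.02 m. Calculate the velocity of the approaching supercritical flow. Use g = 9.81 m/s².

For a rectangular channel the momentum equation gives q² = ½·g·y₁·y₂·(y₁ + y₂) = ½×9.81×1.057×10.02×11.08 = 575.4.
q = √575.4 = 23.99 m²/s.
V₁ = q/y₁ = 23.99/1.057 = 22.69 m/s.

V₁ = 22.69 m/s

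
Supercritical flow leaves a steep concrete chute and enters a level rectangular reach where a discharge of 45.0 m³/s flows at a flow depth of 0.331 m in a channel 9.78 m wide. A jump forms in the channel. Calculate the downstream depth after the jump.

q = Q/b = 45.0/9.78 = 4.60 m²/s; V₁ = q/y₁ = 13.9 m/s. Fr₁ = V₁/√(g·y₁) = 7.71.
Bélanger equation: y₂/y₁ = ½[√(1 + 8Fr₁²) − 1] = ½[√477.1 − 1] = 10.4.
y₂ = 10.4 × 0.331 = 3.45 m.

y₂ = 3.45 m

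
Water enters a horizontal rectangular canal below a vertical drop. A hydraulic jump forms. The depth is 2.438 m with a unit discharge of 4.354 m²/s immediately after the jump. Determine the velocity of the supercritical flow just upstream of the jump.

V₁ = 8.161 m/s

V₂ = q/y₂ = 4.354/2.438 = 1.786 m/s; Fr₂ = V₂/√(g·y₂) = 0.3652.
From the momentum equation (using Fr₂), y₁/y₂ = ½[√(1 + 8Fr₂²) − 1] = ½[√2.0668 − 1] = 0.2188.
y₁ = 0.2188 × 2.438 = 0.5335 m.
V₁ = q/y₁ = 4.354/0.5335 = 8.161 m/s.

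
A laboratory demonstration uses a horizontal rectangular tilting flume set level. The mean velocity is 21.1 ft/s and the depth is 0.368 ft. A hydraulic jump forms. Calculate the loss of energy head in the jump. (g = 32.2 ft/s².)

ΔE = 4.17 ft

Fr₁ = V₁/√(g·y₁) = 21.1/√(32.2×0.368) = 6.13.
Bélanger equation: y₂/y₁ = ½[√(1 + 8Fr₁²) − 1] = ½[√301.6 − 1] = 8.18.
y₂ = 8.18 × 0.368 = 3.01 ft.
q = V₁·y₁ = 21.1 × 0.368 = 7.76 ft²/s. V₂ = q/y₂ = 7.76/3.01 = 2.58 ft/s. E₁ = y₁ + V₁²/2g = 7.28 ft; E₂ = y₂ + V₂²/2g = 3.11 ft. ΔE = E₁ − E₂ = 4.17 ft.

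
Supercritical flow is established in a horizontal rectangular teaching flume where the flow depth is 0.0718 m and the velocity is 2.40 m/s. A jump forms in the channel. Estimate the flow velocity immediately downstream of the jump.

V₂ = 0.671 m/s

Fr₁ = V₁/√(g·y₁) = 2.40/√(9.81×0.0718) = 2.86.
Conjugate-depth relation: y₂/y₁ = ½[√(1 + 8Fr₁²) − 1] = ½[√66.42 − 1] = 3.57.
y₂ = 3.57 × 0.0718 = 0.257 m.
q = V₁·y₁ = 2.40 × 0.0718 = 0.172 m²/s.
V₂ = q/y₂ = 0.172/0.257 = 0.671 m/s.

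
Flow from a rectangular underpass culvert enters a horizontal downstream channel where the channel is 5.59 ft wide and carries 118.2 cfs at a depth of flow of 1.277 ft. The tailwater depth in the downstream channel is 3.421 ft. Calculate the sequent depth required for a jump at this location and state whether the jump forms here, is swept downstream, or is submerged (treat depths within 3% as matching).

q = Q/b = 118.2/5.59 = 21.14 ft²/s; V₁ = q/y₁ = 16.56 ft/s. Fr₁ = V₁/√(g·y₁) = 2.582.
Bélanger equation: y₂/y₁ = ½[√(1 + 8Fr₁²) − 1] = ½[√54.342 − 1] = 3.186.
y₂ = 3.186 × 1.277 = 4.068 ft.
Tailwater y_tw = 3.421 ft: y_tw < y₂, so the jump is swept downstream.

y₂ = 4.068 ft; the jump is swept downstream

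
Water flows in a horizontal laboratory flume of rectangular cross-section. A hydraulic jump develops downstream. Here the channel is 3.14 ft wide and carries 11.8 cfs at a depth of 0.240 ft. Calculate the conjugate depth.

y₂ = 1.80 ft

q = Q/b = 11.8/3.14 = 3.76 ft²/s; V₁ = q/y₁ = 15.7 ft/s. Fr₁ = V₁/√(g·y₁) = 5.63.
By Bélanger, y₂/y₁ = ½[√(1 + 8Fr₁²) − 1] = ½[√254.8 − 1] = 7.48.
y₂ = 7.48 × 0.240 = 1.80 ft.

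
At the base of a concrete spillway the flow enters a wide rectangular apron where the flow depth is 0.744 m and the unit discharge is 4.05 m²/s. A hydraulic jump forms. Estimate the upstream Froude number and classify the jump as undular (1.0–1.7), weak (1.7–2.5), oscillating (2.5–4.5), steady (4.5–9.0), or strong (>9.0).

Fr₁ = 2.01; weak jump

V₁ = q/y₁ = 4.05/0.744 = 5.44 m/s. Fr₁ = V₁/√(g·y₁) = 5.44/√(9.81×0.744) = 2.01.
Fr₁ = 2.01 lies in the weak range.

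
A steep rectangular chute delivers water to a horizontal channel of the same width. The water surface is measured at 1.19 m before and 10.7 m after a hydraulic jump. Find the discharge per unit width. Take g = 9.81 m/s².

q = 27.3 m²/s

For a rectangular channel the momentum equation gives q² = ½·g·y₁·y₂·(y₁ + y₂) = ½×9.81×1.19×10.7×11.9 = 743.
q = √743 = 27.3 m²/s.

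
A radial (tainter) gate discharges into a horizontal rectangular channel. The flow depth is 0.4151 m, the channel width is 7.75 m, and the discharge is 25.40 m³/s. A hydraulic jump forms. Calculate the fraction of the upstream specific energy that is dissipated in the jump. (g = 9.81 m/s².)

ΔE/E₁ = 0.381 (38.1%)

q = Q/b = 25.40/7.75 = 3.277 m²/s; V₁ = q/y₁ = 7.895 m/s. Fr₁ = V₁/√(g·y₁) = 3.913.
Sequent-depth ratio: y₂/y₁ = ½[√(1 + 8Fr₁²) − 1] = ½[√123.47 − 1] = 5.056.
y₂ = 5.056 × 0.4151 = 2.099 m.
E₁ = y₁ + V₁²/2g = 3.592 m. ΔE = (y₂ − y₁)³/(4y₁y₂) = 1.369 m. ΔE/E₁ = 1.369/3.592 = 0.381.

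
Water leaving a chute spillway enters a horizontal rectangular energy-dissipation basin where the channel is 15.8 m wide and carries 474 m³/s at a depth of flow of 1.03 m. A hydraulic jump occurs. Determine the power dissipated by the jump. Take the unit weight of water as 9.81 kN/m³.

P = 144838 kW

q = Q/b = 474/15.8 = 30.0 m²/s; V₁ = q/y₁ = 29.1 m/s. Fr₁ = V₁/√(g·y₁) = 9.16.
Conjugate-depth relation: y₂/y₁ = ½[√(1 + 8Fr₁²) − 1] = ½[√672.7 − 1] = 12.5.
y₂ = 12.5 × 1.03 = 12.8 m.
Head loss: ΔE = (y₂ − y₁)³/(4y₁y₂) = (12.8 − 1.03)³/(4×1.03×12.8) = 1648/52.9 = 31.1 m.
P = γ·Q·ΔE = 9.81 × 474 × 31.1 = 144838 kW.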